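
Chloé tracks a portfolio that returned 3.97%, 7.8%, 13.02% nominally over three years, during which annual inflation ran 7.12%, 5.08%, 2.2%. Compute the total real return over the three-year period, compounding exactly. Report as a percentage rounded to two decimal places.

10.11%

Compound the nominal returns: 1.0397 × 1.0780 × 1.1302 = 1.266724.
Compound inflation: 1.0712 × 1.0508 × 1.0220 = 1.150381.
Deflate: 1.266724 / 1.150381 = 1.101135.
Total real return = 1.101135 − 1 → 10.11%.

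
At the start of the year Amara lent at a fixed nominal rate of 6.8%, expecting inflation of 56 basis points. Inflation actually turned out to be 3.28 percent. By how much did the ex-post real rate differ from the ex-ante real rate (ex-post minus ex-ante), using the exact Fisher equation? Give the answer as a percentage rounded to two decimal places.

-2.80%

Ex-ante: (1 + 0.0680)/(1 + 0.0056) − 1 = 6.2053%
Ex-post: (1 + 0.0680)/(1 + 0.0328) − 1 = 3.4082%
Difference (ex-post − ex-ante) = -2.7970% → -2.80%.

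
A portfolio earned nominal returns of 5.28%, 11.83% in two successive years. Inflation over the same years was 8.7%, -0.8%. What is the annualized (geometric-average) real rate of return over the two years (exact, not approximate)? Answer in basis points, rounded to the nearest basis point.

Compound the nominal returns: 1.0528 × 1.1183 = 1.17734624.
Compound inflation: 1.0870 × 0.9920 = 1.07830400.
Deflate: 1.17734624 / 1.07830400 = 1.09185002.
Annualized real rate = 1.09185002^(1/2) − 1 = 4.4916% → 449 basis points.

449 basis points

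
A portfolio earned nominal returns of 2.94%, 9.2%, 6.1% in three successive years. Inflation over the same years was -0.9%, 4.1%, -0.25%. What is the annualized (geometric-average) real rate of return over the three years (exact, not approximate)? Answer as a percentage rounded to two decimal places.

5.04%

Nominal growth factor = 1.0294 × 1.0920 × 1.0610 = 1.19267519
Price-level growth factor = 0.9910 × 1.0410 × 0.9975 = 1.02905192
Real growth factor = 1.19267519 / 1.02905192 = 1.15900390
Annualized real rate = 1.15900390^(1/3) − 1 = 5.0417% → 5.04%.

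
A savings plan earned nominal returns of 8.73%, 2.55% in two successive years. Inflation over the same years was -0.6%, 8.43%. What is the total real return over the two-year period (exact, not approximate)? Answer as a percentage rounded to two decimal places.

3.45%

Nominal growth factor = 1.0873 × 1.0255 = 1.115026
Price-level growth factor = 0.9940 × 1.0843 = 1.077794
Real growth factor = 1.115026 / 1.077794 = 1.034545
Total real return = 1.034545 − 1 → 3.45%.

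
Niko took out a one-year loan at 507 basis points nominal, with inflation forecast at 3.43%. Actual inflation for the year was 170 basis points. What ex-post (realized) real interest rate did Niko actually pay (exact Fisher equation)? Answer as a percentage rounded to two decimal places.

3.31%

Ex-post: (1 + 0.0507)/(1 + 0.0170) − 1 = 3.3137%
So the realized real rate is 3.31%.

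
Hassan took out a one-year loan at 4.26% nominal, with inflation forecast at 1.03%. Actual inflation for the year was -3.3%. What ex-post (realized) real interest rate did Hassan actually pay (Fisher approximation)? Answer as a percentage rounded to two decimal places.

Ex-post: 4.26% − (-3.3%) = 7.560%
So the realized real rate is 7.56%.

7.56%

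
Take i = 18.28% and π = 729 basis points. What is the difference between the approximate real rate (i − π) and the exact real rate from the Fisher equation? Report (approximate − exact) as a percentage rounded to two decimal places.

Approximate: r ≈ 18.280% − 7.290% = 10.9900%
Exact: (1 + 0.1828)/(1 + 0.0729) − 1 = 10.2433%
Error = 10.9900% − 10.2433% = 0.7467% → 0.75%.

0.75%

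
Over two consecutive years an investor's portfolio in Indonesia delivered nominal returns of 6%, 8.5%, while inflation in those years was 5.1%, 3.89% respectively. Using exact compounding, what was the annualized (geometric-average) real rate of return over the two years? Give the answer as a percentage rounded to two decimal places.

Compound the nominal returns: 1.0600 × 1.0850 = 1.15010000.
Compound inflation: 1.0510 × 1.0389 = 1.09188390.
Deflate: 1.15010000 / 1.09188390 = 1.05331712.
Annualized real rate = 1.05331712^(1/2) − 1 = 2.6312% → 2.63%.

2.63%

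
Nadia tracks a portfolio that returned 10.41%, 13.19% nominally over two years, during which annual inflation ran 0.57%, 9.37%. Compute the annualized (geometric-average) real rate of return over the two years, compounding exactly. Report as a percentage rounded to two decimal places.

6.59%

Nominal growth factor = 1.1041 × 1.1319 = 1.24973079
Price-level growth factor = 1.0057 × 1.0937 = 1.09993409
Real growth factor = 1.24973079 / 1.09993409 = 1.13618698
Annualized real rate = 1.13618698^(1/2) − 1 = 6.5921% → 6.59%.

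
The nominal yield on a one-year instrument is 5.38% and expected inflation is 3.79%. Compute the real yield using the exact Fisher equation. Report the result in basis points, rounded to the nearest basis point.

153 basis points

1 + r = 1.05380 / 1.03790 = 1.015319
r = 1.015319 − 1 = 1.5319%, i.e. 153 basis points.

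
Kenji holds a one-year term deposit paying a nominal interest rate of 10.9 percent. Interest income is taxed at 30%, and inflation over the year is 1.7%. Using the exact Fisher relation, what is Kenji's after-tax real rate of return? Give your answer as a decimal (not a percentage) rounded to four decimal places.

After-tax nominal return = 10.9% × (1 − 0.3) = 7.6300%.
1 + r = 1.07630 / 1.01700 = 1.058309
After-tax real rate = 1.058309 − 1 → 0.0583.

0.0583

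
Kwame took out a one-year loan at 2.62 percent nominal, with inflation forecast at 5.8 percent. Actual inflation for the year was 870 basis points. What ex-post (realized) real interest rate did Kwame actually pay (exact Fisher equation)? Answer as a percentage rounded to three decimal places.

-5.593%

Ex-post: (1 + 0.0262)/(1 + 0.0870) − 1 = -5.5934%
So the realized real rate is -5.593%.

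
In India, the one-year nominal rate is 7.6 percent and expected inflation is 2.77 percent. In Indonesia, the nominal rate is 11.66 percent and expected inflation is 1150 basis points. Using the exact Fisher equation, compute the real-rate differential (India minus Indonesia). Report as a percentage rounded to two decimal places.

4.56%

India: (1 + 0.0760)/(1 + 0.0277) − 1 = 4.6998%
Indonesia: (1 + 0.1166)/(1 + 0.1150) − 1 = 0.1435%
Differential = 4.6998% − 0.1435% = 4.5563% → 4.56%.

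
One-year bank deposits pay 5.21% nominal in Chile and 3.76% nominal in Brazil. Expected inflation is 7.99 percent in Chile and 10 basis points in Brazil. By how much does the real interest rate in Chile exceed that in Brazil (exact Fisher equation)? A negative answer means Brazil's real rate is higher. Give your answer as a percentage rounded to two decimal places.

Chile: (1 + 0.0521)/(1 + 0.0799) − 1 = -2.5743%
Brazil: (1 + 0.0376)/(1 + 0.0010) − 1 = 3.6563%
Differential = -2.5743% − 3.6563% = -6.2307% → -6.23%.

-6.23%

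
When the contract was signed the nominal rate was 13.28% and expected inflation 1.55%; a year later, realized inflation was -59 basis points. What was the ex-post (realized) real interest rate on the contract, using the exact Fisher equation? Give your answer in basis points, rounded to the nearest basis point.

1395 basis points

Ex-post: (1 + 0.1328)/(1 − 0.0059) − 1 = 13.9523%
So the realized real rate is 1395 basis points.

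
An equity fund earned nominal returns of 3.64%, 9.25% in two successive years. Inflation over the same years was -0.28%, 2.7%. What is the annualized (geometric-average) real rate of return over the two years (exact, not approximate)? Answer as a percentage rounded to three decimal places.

5.147%

Nominal growth factor = 1.0364 × 1.0925 = 1.13226700
Price-level growth factor = 0.9972 × 1.0270 = 1.02412440
Real growth factor = 1.13226700 / 1.02412440 = 1.10559518
Annualized real rate = 1.10559518^(1/2) − 1 = 5.1473% → 5.147%.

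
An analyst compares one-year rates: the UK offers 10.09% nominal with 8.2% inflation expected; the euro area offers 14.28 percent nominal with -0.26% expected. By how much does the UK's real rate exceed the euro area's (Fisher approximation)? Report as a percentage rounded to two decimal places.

The UK: 10.09% − 8.2% = 1.890%
The euro area: 14.28% − (-0.26%) = 14.540%
Differential = -12.650% → -12.65%.

-12.65%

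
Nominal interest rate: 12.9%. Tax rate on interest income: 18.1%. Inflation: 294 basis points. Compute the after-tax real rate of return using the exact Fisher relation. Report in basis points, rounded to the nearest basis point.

741 basis points

After-tax nominal return = 12.9% × (1 − 0.181) = 10.5651%.
1 + r = 1.105651 / 1.02940 = 1.074073
After-tax real rate = 1.074073 − 1 → 741 basis points.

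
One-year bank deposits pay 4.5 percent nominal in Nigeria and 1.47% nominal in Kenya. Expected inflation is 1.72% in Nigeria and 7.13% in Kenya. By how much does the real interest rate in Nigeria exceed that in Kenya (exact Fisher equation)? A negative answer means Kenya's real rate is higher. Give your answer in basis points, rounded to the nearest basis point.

802 basis points

Nigeria: (1 + 0.0450)/(1 + 0.0172) − 1 = 2.7330%
Kenya: (1 + 0.0147)/(1 + 0.0713) − 1 = -5.2833%
Differential = 2.7330% − (-5.2833%) = 8.0163% → 802 basis points.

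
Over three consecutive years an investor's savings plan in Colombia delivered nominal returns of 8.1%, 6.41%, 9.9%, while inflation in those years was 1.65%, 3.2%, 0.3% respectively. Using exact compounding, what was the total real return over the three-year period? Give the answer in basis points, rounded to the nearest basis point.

2015 basis points

Nominal growth factor = 1.0810 × 1.0641 × 1.0990 = 1.264171
Price-level growth factor = 1.0165 × 1.0320 × 1.0030 = 1.052175
Real growth factor = 1.264171 / 1.052175 = 1.201484
Total real return = 1.201484 − 1 → 2015 basis points.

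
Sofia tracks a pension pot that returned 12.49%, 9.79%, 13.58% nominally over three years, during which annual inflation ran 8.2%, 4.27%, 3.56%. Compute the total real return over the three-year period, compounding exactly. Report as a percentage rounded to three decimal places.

20.060%

Nominal growth factor = 1.1249 × 1.0979 × 1.1358 = 1.402744
Price-level growth factor = 1.0820 × 1.0427 × 1.0356 = 1.168365
Real growth factor = 1.402744 / 1.168365 = 1.200604
Total real return = 1.200604 − 1 → 20.060%.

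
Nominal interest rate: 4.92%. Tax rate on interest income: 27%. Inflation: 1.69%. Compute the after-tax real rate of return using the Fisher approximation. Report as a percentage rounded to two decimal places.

1.90%

After-tax nominal return = 4.92% × (1 − 0.27) = 3.5916%.
r ≈ 3.5916% − 1.69% → 1.90%.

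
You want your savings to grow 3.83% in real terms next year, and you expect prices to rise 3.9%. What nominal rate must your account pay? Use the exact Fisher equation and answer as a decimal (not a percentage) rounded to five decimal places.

0.07879

(1 + i) = (1 + r)(1 + π) = 1.03830 × 1.03900 = 1.0787937
i = 1.0787937 − 1, so the required nominal rate is 0.07879.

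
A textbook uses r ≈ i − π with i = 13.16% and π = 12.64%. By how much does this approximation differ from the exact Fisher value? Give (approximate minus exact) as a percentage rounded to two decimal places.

Approximate: r ≈ 13.160% − 12.640% = 0.5200%
Exact: (1 + 0.1316)/(1 + 0.1264) − 1 = 0.4616%
Error = 0.5200% − 0.4616% = 0.0584% → 0.06%.

0.06%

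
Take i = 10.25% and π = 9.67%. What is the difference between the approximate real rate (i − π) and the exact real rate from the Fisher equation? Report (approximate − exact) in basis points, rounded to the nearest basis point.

5 basis points

Approximate: r ≈ 10.250% − 9.670% = 0.5800%
Exact: (1 + 0.1025)/(1 + 0.0967) − 1 = 0.5289%
Error = 0.5800% − 0.5289% = 0.0511% → 5 basis points.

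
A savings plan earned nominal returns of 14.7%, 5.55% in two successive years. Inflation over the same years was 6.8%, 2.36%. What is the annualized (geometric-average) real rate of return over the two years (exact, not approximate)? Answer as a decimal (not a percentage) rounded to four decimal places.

Nominal growth factor = 1.1470 × 1.0555 = 1.210658500
Price-level growth factor = 1.0680 × 1.0236 = 1.093204800
Real growth factor = 1.210658500 / 1.093204800 = 1.107439795
Annualized real rate = 1.107439795^(1/2) − 1 = 5.23497% → 0.0523.

0.0523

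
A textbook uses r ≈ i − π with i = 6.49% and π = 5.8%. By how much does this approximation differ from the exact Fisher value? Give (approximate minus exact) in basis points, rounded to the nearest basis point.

Approximate: r ≈ 6.490% − 5.800% = 0.6900%
Exact: (1 + 0.0649)/(1 + 0.0580) − 1 = 0.6522%
Error = 0.6900% − 0.6522% = 0.0378% → 4 basis points.

4 basis points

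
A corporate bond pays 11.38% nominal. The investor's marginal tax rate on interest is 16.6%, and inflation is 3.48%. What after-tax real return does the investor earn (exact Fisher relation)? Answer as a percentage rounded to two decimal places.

5.81%

After-tax nominal return = 11.38% × (1 − 0.166) = 9.49092%.
1 + r = 1.0949092 / 1.03480 = 1.058088
After-tax real rate = 1.058088 − 1 → 5.81%.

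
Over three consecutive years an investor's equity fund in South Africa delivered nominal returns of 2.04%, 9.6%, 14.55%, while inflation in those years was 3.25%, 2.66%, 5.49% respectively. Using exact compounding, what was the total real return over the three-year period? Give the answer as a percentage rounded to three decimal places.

Compound the nominal returns: 1.0204 × 1.0960 × 1.1455 = 1.281080.
Compound inflation: 1.0325 × 1.0266 × 1.0549 = 1.118157.
Deflate: 1.281080 / 1.118157 = 1.145707.
Total real return = 1.145707 − 1 → 14.571%.

14.571%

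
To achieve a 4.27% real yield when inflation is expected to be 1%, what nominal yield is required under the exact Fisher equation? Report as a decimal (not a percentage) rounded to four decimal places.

0.0531

(1 + i) = (1 + r)(1 + π) = 1.04270 × 1.01000 = 1.053127
i = 1.053127 − 1, so the required nominal rate is 0.0531.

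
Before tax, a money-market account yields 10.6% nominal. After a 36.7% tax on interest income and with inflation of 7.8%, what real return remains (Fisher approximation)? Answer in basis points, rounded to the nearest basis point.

After-tax nominal return = 10.6% × (1 − 0.367) = 6.7098%.
r ≈ 6.7098% − 7.8% → -109 basis points.

-109 basis points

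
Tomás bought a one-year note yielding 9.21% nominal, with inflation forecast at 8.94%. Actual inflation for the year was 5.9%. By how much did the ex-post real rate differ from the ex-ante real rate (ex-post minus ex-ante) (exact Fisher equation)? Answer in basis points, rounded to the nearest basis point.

288 basis points

Ex-ante: (1 + 0.0921)/(1 + 0.0894) − 1 = 0.2478%
Ex-post: (1 + 0.0921)/(1 + 0.0590) − 1 = 3.1256%
Difference (ex-post − ex-ante) = 2.8777% → 288 basis points.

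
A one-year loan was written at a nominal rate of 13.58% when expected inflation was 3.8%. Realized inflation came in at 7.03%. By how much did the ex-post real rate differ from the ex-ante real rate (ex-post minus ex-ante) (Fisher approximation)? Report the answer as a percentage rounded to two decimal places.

-3.23%

Ex-ante: 13.58% − 3.8% = 9.780%
Ex-post: 13.58% − 7.03% = 6.550%
Difference (ex-post − ex-ante) = -3.2300% → -3.23%.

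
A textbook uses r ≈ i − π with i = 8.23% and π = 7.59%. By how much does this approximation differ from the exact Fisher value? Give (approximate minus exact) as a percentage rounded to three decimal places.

Approximate: r ≈ 8.230% − 7.590% = 0.6400%
Exact: (1 + 0.0823)/(1 + 0.0759) − 1 = 0.5949%
Error = 0.6400% − 0.5949% = 0.0451% → 0.045%.

0.045%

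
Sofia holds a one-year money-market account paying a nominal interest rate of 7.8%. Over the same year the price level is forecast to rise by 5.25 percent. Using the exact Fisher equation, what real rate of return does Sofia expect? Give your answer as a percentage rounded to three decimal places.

By the Fisher equation, 1 + r = (1 + i)/(1 + π).
1 + r = 1.07800 / 1.05250 = 1.024228
r = 1.024228 − 1 = 2.4228%, i.e. 2.423%.

2.423%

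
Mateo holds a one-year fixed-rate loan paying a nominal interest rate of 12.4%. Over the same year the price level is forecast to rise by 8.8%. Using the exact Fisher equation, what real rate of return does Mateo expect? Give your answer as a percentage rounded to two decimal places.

3.31%

By the Fisher equation, 1 + r = (1 + i)/(1 + π).
1 + r = 1.12400 / 1.08800 = 1.033088
r = 1.033088 − 1 = 3.3088%, i.e. 3.31%.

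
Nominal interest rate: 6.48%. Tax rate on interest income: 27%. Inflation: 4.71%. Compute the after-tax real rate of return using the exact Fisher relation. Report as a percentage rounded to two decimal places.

0.02%

After-tax nominal return = 6.48% × (1 − 0.27) = 4.7304%.
1 + r = 1.047304 / 1.04710 = 1.000195
After-tax real rate = 1.000195 − 1 → 0.02%.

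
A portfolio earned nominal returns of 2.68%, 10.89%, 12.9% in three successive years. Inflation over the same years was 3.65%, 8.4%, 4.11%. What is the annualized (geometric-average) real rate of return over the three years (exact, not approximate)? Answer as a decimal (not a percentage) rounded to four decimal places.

Compound the nominal returns: 1.0268 × 1.1089 × 1.1290 = 1.28550031.
Compound inflation: 1.0365 × 1.0840 × 1.0411 = 1.16974456.
Deflate: 1.28550031 / 1.16974456 = 1.09895814.
Annualized real rate = 1.09895814^(1/3) − 1 = 3.1954% → 0.0320.

0.0320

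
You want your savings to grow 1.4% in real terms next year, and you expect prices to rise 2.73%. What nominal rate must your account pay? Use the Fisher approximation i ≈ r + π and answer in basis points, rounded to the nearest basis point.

413 basis points

i ≈ r + π = 1.4% + 2.73% = 413 basis points.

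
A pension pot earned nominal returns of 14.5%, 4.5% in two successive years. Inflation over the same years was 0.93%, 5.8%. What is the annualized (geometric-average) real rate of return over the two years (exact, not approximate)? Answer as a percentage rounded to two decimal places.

Compound the nominal returns: 1.1450 × 1.0450 = 1.19652500.
Compound inflation: 1.0093 × 1.0580 = 1.06783940.
Deflate: 1.19652500 / 1.06783940 = 1.12051026.
Annualized real rate = 1.12051026^(1/2) − 1 = 5.8542% → 5.85%.

5.85%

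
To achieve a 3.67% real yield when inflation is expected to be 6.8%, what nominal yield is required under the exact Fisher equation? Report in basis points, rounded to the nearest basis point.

1072 basis points

(1 + i) = (1 + r)(1 + π) = 1.03670 × 1.06800 = 1.1071956
i = 1.1071956 − 1, so the required nominal rate is 1072 basis points.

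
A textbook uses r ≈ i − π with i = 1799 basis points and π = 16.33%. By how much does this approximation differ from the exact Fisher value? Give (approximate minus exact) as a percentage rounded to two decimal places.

Approximate: r ≈ 17.990% − 16.330% = 1.6600%
Exact: (1 + 0.1799)/(1 + 0.1633) − 1 = 1.4270%
Error = 1.6600% − 1.4270% = 0.2330% → 0.23%.

0.23%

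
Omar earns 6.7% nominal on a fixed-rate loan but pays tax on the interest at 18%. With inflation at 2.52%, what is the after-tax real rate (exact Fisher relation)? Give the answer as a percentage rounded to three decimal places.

2.901%

After-tax nominal return = 6.7% × (1 − 0.18) = 5.4940%.
1 + r = 1.05494 / 1.02520 = 1.029009
After-tax real rate = 1.029009 − 1 → 2.901%.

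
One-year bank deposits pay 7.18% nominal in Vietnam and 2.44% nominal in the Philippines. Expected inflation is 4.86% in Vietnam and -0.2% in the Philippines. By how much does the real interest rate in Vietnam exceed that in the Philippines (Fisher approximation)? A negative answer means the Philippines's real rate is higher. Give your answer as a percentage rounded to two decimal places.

Vietnam: 7.18% − 4.86% = 2.320%
The Philippines: 2.44% − (-0.2%) = 2.640%
Differential = -0.320% → -0.32%.

-0.32%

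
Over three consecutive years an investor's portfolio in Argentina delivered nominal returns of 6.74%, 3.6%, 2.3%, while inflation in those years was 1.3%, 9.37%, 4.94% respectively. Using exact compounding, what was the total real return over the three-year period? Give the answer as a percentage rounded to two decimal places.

-2.70%

Nominal growth factor = 1.0674 × 1.0360 × 1.0230 = 1.131260
Price-level growth factor = 1.0130 × 1.0937 × 1.0494 = 1.162649
Real growth factor = 1.131260 / 1.162649 = 0.973002
Total real return = 0.973002 − 1 → -2.70%.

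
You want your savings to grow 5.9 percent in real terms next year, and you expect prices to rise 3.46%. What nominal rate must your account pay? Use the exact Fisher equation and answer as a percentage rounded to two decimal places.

(1 + i) = (1 + r)(1 + π) = 1.05900 × 1.03460 = 1.0956414
i = 1.0956414 − 1, so the required nominal rate is 9.56%.

9.56%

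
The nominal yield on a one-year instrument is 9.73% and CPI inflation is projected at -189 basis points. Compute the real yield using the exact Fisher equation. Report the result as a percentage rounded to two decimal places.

11.84%

By the Fisher identity, 1 + r = (1 + i)/(1 + π).
1 + r = 1.09730 / 0.98110 = 1.118438
r = 1.118438 − 1 = 11.8438%, i.e. 11.84%.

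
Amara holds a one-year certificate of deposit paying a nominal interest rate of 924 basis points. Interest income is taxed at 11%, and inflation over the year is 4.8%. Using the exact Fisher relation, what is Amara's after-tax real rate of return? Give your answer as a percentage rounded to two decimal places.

After-tax nominal return = 9.24% × (1 − 0.11) = 8.2236%.
1 + r = 1.082236 / 1.04800 = 1.032668
After-tax real rate = 1.032668 − 1 → 3.27%.

3.27%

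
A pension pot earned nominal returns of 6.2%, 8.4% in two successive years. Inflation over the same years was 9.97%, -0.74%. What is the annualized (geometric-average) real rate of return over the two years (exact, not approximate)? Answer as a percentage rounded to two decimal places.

2.70%

Compound the nominal returns: 1.0620 × 1.0840 = 1.15120800.
Compound inflation: 1.0997 × 0.9926 = 1.09156222.
Deflate: 1.15120800 / 1.09156222 = 1.05464258.
Annualized real rate = 1.05464258^(1/2) − 1 = 2.6958% → 2.70%.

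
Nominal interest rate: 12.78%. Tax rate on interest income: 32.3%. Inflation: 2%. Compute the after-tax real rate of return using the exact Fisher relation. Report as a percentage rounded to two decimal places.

After-tax nominal return = 12.78% × (1 − 0.323) = 8.65206%.
1 + r = 1.0865206 / 1.02000 = 1.065216
After-tax real rate = 1.065216 − 1 → 6.52%.

6.52%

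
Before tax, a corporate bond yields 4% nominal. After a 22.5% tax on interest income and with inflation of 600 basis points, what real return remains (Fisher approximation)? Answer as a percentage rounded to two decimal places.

After-tax nominal return = 4% × (1 − 0.225) = 3.1000%.
r ≈ 3.1000% − 6% → -2.90%.

-2.90%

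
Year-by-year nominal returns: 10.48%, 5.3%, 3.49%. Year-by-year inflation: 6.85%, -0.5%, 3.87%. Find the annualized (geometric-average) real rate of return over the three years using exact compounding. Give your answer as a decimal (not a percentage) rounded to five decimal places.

0.02922

Nominal growth factor = 1.1048 × 1.0530 × 1.0349 = 1.20395547
Price-level growth factor = 1.0685 × 0.9950 × 1.0387 = 1.10430170
Real growth factor = 1.20395547 / 1.10430170 = 1.09024144
Annualized real rate = 1.09024144^(1/3) − 1 = 2.9218% → 0.02922.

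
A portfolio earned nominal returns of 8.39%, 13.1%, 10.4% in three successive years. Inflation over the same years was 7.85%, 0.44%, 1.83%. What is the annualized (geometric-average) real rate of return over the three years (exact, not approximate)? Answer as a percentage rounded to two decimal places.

7.05%

Nominal growth factor = 1.0839 × 1.1310 × 1.1040 = 1.35338355
Price-level growth factor = 1.0785 × 1.0044 × 1.0183 = 1.10306879
Real growth factor = 1.35338355 / 1.10306879 = 1.22692580
Annualized real rate = 1.22692580^(1/3) − 1 = 7.0548% → 7.05%.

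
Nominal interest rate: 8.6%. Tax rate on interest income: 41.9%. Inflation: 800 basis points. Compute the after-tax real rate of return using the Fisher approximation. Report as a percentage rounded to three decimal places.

After-tax nominal return = 8.6% × (1 − 0.419) = 4.9966%.
r ≈ 4.9966% − 8% → -3.003%.

-3.003%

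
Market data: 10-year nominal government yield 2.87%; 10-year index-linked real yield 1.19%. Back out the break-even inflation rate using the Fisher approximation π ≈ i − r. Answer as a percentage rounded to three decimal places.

π ≈ i − r = 2.87% − 1.19% → 1.680%.

1.680%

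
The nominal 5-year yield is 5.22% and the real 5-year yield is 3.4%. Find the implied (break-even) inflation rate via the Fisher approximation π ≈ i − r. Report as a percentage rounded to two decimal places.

π ≈ i − r = 5.22% − 3.4% → 1.82%.

1.82%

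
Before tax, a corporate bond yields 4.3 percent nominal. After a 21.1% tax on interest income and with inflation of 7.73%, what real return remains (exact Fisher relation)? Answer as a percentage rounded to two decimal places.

After-tax nominal return = 4.3% × (1 − 0.211) = 3.3927%.
1 + r = 1.033927 / 1.07730 = 0.959739
After-tax real rate = 0.959739 − 1 → -4.03%.

-4.03%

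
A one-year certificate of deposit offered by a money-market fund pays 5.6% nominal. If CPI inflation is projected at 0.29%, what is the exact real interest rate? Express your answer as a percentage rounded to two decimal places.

5.29%

1 + r = 1.05600 / 1.00290 = 1.052946
r = 1.052946 − 1 = 5.2946%, i.e. 5.29%.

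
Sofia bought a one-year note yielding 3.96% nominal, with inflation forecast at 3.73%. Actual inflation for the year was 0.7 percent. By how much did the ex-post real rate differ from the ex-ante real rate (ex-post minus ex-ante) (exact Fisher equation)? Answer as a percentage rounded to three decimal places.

3.016%

Ex-ante: (1 + 0.0396)/(1 + 0.0373) − 1 = 0.2217%
Ex-post: (1 + 0.0396)/(1 + 0.0070) − 1 = 3.2373%
Difference (ex-post − ex-ante) = 3.0156% → 3.016%.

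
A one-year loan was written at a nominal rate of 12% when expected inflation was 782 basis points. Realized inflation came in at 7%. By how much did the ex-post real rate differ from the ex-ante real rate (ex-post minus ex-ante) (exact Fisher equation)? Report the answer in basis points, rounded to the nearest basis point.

80 basis points

Ex-ante: (1 + 0.1200)/(1 + 0.0782) − 1 = 3.8768%
Ex-post: (1 + 0.1200)/(1 + 0.0700) − 1 = 4.6729%
Difference (ex-post − ex-ante) = 0.7961% → 80 basis points.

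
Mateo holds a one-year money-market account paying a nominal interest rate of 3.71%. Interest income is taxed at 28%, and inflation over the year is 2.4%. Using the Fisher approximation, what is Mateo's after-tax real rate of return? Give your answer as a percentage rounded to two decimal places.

After-tax nominal return = 3.71% × (1 − 0.28) = 2.6712%.
r ≈ 2.6712% − 2.4% → 0.27%.

0.27%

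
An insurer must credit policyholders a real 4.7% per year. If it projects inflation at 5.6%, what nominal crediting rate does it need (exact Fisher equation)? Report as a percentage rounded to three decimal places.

10.563%

(1 + i) = (1 + r)(1 + π) = 1.04700 × 1.05600 = 1.105632
i = 1.105632 − 1, so the required nominal rate is 10.563%.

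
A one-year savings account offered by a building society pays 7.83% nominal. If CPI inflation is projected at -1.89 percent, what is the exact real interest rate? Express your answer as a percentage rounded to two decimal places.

9.91%

1 + r = 1.07830 / 0.98110 = 1.099072
r = 1.099072 − 1 = 9.9072%, i.e. 9.91%.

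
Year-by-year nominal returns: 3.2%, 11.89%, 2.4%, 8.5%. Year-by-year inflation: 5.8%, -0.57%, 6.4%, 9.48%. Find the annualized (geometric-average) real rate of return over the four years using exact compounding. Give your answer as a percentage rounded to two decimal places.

1.15%

Nominal growth factor = 1.0320 × 1.1189 × 1.0240 × 1.0850 = 1.28292322
Price-level growth factor = 1.0580 × 0.9943 × 1.0640 × 1.0948 = 1.22540465
Real growth factor = 1.28292322 / 1.22540465 = 1.04693843
Annualized real rate = 1.04693843^(1/4) − 1 = 1.1534% → 1.15%.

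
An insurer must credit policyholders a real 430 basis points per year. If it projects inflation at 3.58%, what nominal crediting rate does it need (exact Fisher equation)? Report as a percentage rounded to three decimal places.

(1 + i) = (1 + r)(1 + π) = 1.04300 × 1.03580 = 1.0803394
i = 1.0803394 − 1, so the required nominal rate is 8.034%.

8.034%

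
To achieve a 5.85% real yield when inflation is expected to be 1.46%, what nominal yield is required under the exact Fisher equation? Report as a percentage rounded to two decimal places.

(1 + i) = (1 + r)(1 + π) = 1.05850 × 1.01460 = 1.0739541
i = 1.0739541 − 1, so the required nominal rate is 7.40%.

7.40%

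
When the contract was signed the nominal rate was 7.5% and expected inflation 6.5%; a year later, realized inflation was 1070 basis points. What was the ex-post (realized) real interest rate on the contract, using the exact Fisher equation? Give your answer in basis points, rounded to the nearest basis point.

-289 basis points

Ex-post: (1 + 0.0750)/(1 + 0.1070) − 1 = -2.8907%
So the realized real rate is -289 basis points.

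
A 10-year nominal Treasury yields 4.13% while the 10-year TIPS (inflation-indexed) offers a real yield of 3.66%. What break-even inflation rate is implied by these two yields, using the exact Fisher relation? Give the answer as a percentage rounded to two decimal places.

(1 + π) = (1 + i)/(1 + r) = 1.04130 / 1.03660 = 1.004534
Break-even inflation = 1.004534 − 1 → 0.45%.

0.45%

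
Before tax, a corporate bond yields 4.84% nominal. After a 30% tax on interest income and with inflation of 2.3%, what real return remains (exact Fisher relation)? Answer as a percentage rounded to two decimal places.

After-tax nominal return = 4.84% × (1 − 0.3) = 3.3880%.
1 + r = 1.03388 / 1.02300 = 1.010635
After-tax real rate = 1.010635 − 1 → 1.06%.

1.06%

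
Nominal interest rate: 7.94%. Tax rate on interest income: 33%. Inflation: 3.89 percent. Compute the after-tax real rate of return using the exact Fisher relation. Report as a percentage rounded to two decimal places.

After-tax nominal return = 7.94% × (1 − 0.33) = 5.3198%.
1 + r = 1.053198 / 1.03890 = 1.013763
After-tax real rate = 1.013763 − 1 → 1.38%.

1.38%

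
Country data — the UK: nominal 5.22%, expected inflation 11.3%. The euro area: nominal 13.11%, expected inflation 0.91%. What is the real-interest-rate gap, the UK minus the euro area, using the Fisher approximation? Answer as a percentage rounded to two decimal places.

The UK: 5.22% − 11.3% = -6.080%
The euro area: 13.11% − 0.91% = 12.200%
Differential = -18.280% → -18.28%.

-18.28%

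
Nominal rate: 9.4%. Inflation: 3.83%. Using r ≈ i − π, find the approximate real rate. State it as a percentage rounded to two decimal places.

r ≈ i − π = 9.4% − 3.83% = 5.57%.

5.57%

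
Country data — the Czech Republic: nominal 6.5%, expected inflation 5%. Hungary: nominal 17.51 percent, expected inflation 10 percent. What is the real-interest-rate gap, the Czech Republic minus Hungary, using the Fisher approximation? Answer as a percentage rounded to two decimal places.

-6.01%

The Czech Republic: 6.5% − 5% = 1.500%
Hungary: 17.51% − 10% = 7.510%
Differential = -6.010% → -6.01%.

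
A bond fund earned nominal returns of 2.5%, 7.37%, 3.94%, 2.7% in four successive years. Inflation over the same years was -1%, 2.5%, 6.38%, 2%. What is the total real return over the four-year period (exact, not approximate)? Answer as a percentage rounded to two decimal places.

6.69%

Compound the nominal returns: 1.0250 × 1.0737 × 1.0394 × 1.0270 = 1.174789.
Compound inflation: 0.9900 × 1.0250 × 1.0638 × 1.0200 = 1.101081.
Deflate: 1.174789 / 1.101081 = 1.066942.
Total real return = 1.066942 − 1 → 6.69%.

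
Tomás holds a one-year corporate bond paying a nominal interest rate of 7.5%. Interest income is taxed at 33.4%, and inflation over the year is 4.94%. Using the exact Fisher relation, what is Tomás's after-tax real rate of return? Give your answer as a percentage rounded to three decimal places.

0.052%

After-tax nominal return = 7.5% × (1 − 0.334) = 4.9950%.
1 + r = 1.04995 / 1.04940 = 1.000524
After-tax real rate = 1.000524 − 1 → 0.052%.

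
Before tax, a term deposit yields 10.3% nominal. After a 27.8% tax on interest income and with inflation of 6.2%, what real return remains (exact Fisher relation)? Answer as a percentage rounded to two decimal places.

1.16%

After-tax nominal return = 10.3% × (1 − 0.278) = 7.4366%.
1 + r = 1.074366 / 1.06200 = 1.011644
After-tax real rate = 1.011644 − 1 → 1.16%.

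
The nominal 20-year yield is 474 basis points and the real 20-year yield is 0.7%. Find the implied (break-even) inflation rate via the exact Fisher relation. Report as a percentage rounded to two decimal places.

(1 + π) = (1 + i)/(1 + r) = 1.04740 / 1.00700 = 1.040119
Break-even inflation = 1.040119 − 1 → 4.01%.

4.01%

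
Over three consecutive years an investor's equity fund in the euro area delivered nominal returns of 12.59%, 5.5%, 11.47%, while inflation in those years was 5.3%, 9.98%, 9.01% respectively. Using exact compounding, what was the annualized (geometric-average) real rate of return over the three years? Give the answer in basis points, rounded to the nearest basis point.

160 basis points

Nominal growth factor = 1.1259 × 1.0550 × 1.1147 = 1.32406797
Price-level growth factor = 1.0530 × 1.0998 × 1.0901 = 1.26243325
Real growth factor = 1.32406797 / 1.26243325 = 1.04882216
Annualized real rate = 1.04882216^(1/3) − 1 = 1.6016% → 160 basis points.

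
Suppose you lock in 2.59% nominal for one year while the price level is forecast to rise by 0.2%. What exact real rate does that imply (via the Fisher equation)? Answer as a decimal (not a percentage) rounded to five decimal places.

0.02385

1 + r = 1.02590 / 1.00200 = 1.023852
r = 1.023852 − 1 = 2.3852%, i.e. 0.02385.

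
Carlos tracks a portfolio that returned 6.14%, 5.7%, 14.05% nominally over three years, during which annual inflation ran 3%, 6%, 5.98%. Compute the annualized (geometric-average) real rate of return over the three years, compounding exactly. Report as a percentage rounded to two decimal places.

3.41%

Compound the nominal returns: 1.0614 × 1.0570 × 1.1405 = 1.27952672.
Compound inflation: 1.0300 × 1.0600 × 1.0598 = 1.15708964.
Deflate: 1.27952672 / 1.15708964 = 1.10581469.
Annualized real rate = 1.10581469^(1/3) − 1 = 3.4096% → 3.41%.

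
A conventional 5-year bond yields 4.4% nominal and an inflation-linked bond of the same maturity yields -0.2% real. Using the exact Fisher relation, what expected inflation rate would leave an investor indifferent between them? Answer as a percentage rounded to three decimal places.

4.609%

(1 + π) = (1 + i)/(1 + r) = 1.04400 / 0.99800 = 1.046092
Break-even inflation = 1.046092 − 1 → 4.609%.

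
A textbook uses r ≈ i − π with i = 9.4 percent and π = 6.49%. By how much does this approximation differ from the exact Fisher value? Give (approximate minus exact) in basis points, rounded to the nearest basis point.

18 basis points

Approximate: r ≈ 9.400% − 6.490% = 2.9100%
Exact: (1 + 0.0940)/(1 + 0.0649) − 1 = 2.7327%
Error = 2.9100% − 2.7327% = 0.1773% → 18 basis points.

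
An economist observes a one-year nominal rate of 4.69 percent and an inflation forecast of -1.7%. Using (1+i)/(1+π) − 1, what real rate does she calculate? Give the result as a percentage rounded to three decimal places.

6.501%

1 + r = 1.04690 / 0.98300 = 1.0650051
r = 1.0650051 − 1 = 6.50051%, i.e. 6.501%.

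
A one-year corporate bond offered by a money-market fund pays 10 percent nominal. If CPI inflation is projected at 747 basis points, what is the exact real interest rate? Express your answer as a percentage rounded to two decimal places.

By the Fisher relation, 1 + r = (1 + i)/(1 + π).
1 + r = 1.10000 / 1.07470 = 1.023541
r = 1.023541 − 1 = 2.3541%, i.e. 2.35%.

2.35%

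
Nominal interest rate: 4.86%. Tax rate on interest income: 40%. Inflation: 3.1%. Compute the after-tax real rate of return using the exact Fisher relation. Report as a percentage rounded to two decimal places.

-0.18%

After-tax nominal return = 4.86% × (1 − 0.4) = 2.9160%.
1 + r = 1.02916 / 1.03100 = 0.998215
After-tax real rate = 0.998215 − 1 → -0.18%.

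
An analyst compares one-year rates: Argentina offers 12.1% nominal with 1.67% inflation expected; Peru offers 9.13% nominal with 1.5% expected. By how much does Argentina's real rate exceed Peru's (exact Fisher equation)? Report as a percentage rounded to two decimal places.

2.74%

Argentina: (1 + 0.1210)/(1 + 0.0167) − 1 = 10.2587%
Peru: (1 + 0.0913)/(1 + 0.0150) − 1 = 7.5172%
Differential = 10.2587% − 7.5172% = 2.7414% → 2.74%.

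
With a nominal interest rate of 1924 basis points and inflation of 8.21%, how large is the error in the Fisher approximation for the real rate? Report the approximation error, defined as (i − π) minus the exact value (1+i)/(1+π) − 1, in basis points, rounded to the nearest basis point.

84 basis points

Approximate: r ≈ 19.240% − 8.210% = 11.0300%
Exact: (1 + 0.1924)/(1 + 0.0821) − 1 = 10.1931%
Error = 11.0300% − 10.1931% = 0.8369% → 84 basis points.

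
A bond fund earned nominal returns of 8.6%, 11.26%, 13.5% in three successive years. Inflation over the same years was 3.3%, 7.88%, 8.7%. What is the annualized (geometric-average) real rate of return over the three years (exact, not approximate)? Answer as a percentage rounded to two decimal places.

4.22%

Nominal growth factor = 1.0860 × 1.1126 × 1.1350 = 1.37140189
Price-level growth factor = 1.0330 × 1.0788 × 1.0870 = 1.21135323
Real growth factor = 1.37140189 / 1.21135323 = 1.13212385
Annualized real rate = 1.13212385^(1/3) − 1 = 4.2233% → 4.22%.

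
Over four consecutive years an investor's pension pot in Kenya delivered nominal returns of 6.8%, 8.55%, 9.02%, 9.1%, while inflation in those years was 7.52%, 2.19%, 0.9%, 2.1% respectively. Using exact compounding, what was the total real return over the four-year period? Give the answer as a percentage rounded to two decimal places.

21.82%

Compound the nominal returns: 1.0680 × 1.0855 × 1.0902 × 1.0910 = 1.378898.
Compound inflation: 1.0752 × 1.0219 × 1.0090 × 1.0210 = 1.131917.
Deflate: 1.378898 / 1.131917 = 1.218197.
Total real return = 1.218197 − 1 → 21.82%.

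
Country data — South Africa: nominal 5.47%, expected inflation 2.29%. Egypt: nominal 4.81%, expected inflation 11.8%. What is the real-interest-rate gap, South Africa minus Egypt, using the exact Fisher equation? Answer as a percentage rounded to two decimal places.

9.36%

South Africa: (1 + 0.0547)/(1 + 0.0229) − 1 = 3.1088%
Egypt: (1 + 0.0481)/(1 + 0.1180) − 1 = -6.2522%
Differential = 3.1088% − (-6.2522%) = 9.3610% → 9.36%.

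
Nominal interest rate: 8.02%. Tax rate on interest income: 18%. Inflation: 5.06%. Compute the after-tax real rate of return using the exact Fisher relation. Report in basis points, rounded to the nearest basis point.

After-tax nominal return = 8.02% × (1 − 0.18) = 6.5764%.
1 + r = 1.065764 / 1.05060 = 1.014434
After-tax real rate = 1.014434 − 1 → 144 basis points.

144 basis points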